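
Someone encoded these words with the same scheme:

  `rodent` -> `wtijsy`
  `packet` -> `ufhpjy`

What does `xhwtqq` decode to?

scroll

Compare letters: r→w is +5, o→t is +5, d→i is +5 — a constant shift. Each letter is shifted forward by 5 in the alphabet (a Caesar shift of +5).
Undoing it on xhwtqq: x−5=s, h−5=c, w−5=r, t−5=o, q−5=l, q−5=l.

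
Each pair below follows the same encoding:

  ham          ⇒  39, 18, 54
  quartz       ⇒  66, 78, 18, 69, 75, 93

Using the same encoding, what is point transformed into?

63, 60, 42, 57, 75

h(#8)→39 and a(#1)→18: differences scale by 3, so n = 3·pos + 15. With a=1..z=26, the number is 3·pos + 15.
Applying it to point: p=16→63, o=15→60, i=9→42, n=14→57, t=20→75.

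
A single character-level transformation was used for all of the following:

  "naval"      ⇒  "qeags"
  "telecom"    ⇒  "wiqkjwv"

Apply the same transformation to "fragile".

In naval: n→q is +3, a→e is +4, v→a is +5, a→g is +6 — the shift increases by 1 each position. The shift increases by 1 at each position, starting from +3: 3, 4, 5, ….
On fragile: f+3=i, r+4=v, a+5=f, g+6=m, i+7=p, l+8=t, e+9=n.

ivfmptn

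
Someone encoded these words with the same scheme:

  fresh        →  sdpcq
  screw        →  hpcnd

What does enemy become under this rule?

Read the word backwards and shift each letter +11.
On enemy: reverse → ymene; then shift: y+11=j, m+11=x, e+11=p, n+11=y, e+11=p.

jxpyp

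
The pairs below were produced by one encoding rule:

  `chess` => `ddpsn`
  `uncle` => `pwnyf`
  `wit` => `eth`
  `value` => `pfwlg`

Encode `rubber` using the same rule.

cpmmfc

The output letters match the input read backwards, each shifted +11: chess reversed is ssehc. The word is reversed, then every letter is shifted forward by 11.
On rubber: reverse → rebbur; then shift: r+11=c, e+11=p, b+11=m, b+11=m, u+11=f, r+11=c.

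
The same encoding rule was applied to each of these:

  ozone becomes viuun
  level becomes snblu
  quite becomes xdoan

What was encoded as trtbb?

Shifts by position in ozone: pos 0: o→v (+7), pos 1: z→i (+9), pos 2: o→u (+6), pos 3: n→u (+7), pos 4: e→n (+9) — repeating every 3. The shifts repeat in a cycle of length 3: positions 0,1,… shift by +7, +9, +6, then the pattern repeats.
Undoing it on trtbb: t−7=m, r−9=i, t−6=n, b−7=u, b−9=s.

minus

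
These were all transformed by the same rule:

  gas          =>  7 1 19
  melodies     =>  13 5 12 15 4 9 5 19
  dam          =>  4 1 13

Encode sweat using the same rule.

19 23 5 1 20

g is letter #7 and maps to 7: an offset of 0. Each letter is replaced by its alphabet position (a=1, b=2, …, z=26).
For sweat: s=19→19, w=23→23, e=5→5, a=1→1, t=20→20.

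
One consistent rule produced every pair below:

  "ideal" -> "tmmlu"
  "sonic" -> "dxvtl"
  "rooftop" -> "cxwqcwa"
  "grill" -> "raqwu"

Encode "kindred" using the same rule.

vrvoamo

Shifts by position in ideal: pos 0: i→t (+11), pos 1: d→m (+9), pos 2: e→m (+8), pos 3: a→l (+11), pos 4: l→u (+9) — repeating every 3. The shifts repeat in a cycle of length 3: positions 0,1,… shift by +11, +9, +8, then the pattern repeats.
Applying it to kindred: k+11=v, i+9=r, n+8=v, d+11=o, r+9=a, e+8=m, d+11=o.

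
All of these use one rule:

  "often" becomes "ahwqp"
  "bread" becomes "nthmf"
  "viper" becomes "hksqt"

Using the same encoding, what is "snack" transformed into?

Shifts by position in often: pos 0: o→a (+12), pos 1: f→h (+2), pos 2: t→w (+3), pos 3: e→q (+12), pos 4: n→p (+2) — repeating every 3. A repeating key of period 3 is used — shifts +12, +2, +3 over and over.
Applying it to snack: s+12=e, n+2=p, a+3=d, c+12=o, k+2=m.

epdom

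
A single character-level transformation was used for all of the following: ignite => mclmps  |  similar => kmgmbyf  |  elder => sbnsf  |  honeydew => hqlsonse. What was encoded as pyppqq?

Each letter's alphabet position (a=0..z=25) is mapped through 5·x+24 mod 26 — an affine cipher.
Decoding pyppqq: p(15)→21·(15−24)≡19=t; y(24)→21·(24−24)≡0=a; p(15)→21·(15−24)≡19=t; p(15)→21·(15−24)≡19=t; q(16)→21·(16−24)≡14=o; q(16)→21·(16−24)≡14=o (all mod 26).

tattoo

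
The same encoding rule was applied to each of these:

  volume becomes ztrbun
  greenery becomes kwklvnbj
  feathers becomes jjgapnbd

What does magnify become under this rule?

qfmuqoi

In volume: v→z is +4, o→t is +5, l→r is +6, u→b is +7 — the shift increases by 1 each position. Letter i (0-indexed) is shifted by i+4, so successive shifts are 4, 5, 6, ….
For magnify: m+4=q, a+5=f, g+6=m, n+7=u, i+8=q, f+9=o, y+10=i.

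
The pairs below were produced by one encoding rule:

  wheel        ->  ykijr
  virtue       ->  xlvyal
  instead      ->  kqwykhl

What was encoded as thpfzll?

related

In wheel: w→y is +2, h→k is +3, e→i is +4, e→j is +5 — the shift increases by 1 each position. Letter i (0-indexed) is shifted by i+2, so successive shifts are 2, 3, 4, ….
Undoing it on thpfzll: t−2=r, h−3=e, p−4=l, f−5=a, z−6=t, l−7=e, l−8=d.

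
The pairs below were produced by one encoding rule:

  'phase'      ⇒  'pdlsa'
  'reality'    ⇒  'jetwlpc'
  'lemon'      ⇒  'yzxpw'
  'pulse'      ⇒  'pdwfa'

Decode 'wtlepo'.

detail

The word is reversed, then every letter is shifted forward by 11.
Reversing it on wtlepo: shift back: w−11=l, t−11=i, l−11=a, e−11=t, p−11=e, o−11=d → liated; then reverse → detail.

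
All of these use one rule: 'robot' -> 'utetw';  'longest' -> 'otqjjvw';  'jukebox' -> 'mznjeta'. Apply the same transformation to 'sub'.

vze

Vowels shift forward by 5 and consonants shift forward by 3.
On sub: s(cons)+3=v, u(vowel)+5=z, b(cons)+3=e.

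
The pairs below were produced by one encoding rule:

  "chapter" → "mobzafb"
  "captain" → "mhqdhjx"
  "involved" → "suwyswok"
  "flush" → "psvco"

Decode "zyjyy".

prior

It's a Vigenère-style cipher with numeric key [10,7,1]: position i shifts by key[i mod 3].
Undoing it on zyjyy: z−10=p, y−7=r, j−1=i, y−10=o, y−7=r.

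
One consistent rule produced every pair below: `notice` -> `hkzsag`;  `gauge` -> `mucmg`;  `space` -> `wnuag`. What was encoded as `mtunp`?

Treating letters as 0–25, the rule is x ↦ 3x + 20 (mod 26).
Decoding mtunp: m(12)→9·(12−20)≡6=g; t(19)→9·(19−20)≡17=r; u(20)→9·(20−20)≡0=a; n(13)→9·(13−20)≡15=p; p(15)→9·(15−20)≡7=h (all mod 26).

graph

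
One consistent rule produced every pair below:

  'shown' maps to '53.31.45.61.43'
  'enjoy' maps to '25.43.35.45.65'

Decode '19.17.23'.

bad

s(#19)→53 and h(#8)→31: differences scale by 2, so n = 2·pos + 15. The formula is n = 2×(alphabet index, a=1) + 15.
Reversing it on 19.17.23: 19→(19−15)÷2=2=b, 17→(17−15)÷2=1=a, 23→(23−15)÷2=4=d.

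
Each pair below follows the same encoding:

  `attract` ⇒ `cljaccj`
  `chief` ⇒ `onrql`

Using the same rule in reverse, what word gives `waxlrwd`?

unicorn

The output letters match the input read backwards, each shifted +9: attract reversed is tcartta. Two steps: reverse the string, then apply a Caesar shift of +9.
Reversing it on waxlrwd: shift back: w−9=n, a−9=r, x−9=o, l−9=c, r−9=i, w−9=n, d−9=u → nrocinu; then reverse → unicorn.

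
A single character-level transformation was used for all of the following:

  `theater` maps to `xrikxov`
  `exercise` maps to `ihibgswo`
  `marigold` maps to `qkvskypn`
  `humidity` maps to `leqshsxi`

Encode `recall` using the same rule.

Shifts by position in theater: pos 0: t→x (+4), pos 1: h→r (+10), pos 2: e→i (+4), pos 3: a→k (+10) — repeating every 2. The shifts repeat in a cycle of length 2: positions 0,1,… shift by +4, +10, then the pattern repeats.
Applying it to recall: r+4=v, e+10=o, c+4=g, a+10=k, l+4=p, l+10=v.

vogkpv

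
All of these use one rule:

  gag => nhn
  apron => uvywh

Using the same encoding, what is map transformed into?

The output letters match the input read backwards, each shifted +7: gag reversed is gag. The word is reversed, then every letter is shifted forward by 7.
Applying it to map: reverse → pam; then shift: p+7=w, a+7=h, m+7=t.

wht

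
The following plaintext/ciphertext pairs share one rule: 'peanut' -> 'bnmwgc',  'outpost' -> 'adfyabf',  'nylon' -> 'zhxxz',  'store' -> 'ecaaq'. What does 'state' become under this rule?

Shifts by position in peanut: pos 0: p→b (+12), pos 1: e→n (+9), pos 2: a→m (+12), pos 3: n→w (+9) — repeating every 2. It's a Vigenère-style cipher with numeric key [12,9]: position i shifts by key[i mod 2].
For state: s+12=e, t+9=c, a+12=m, t+9=c, e+12=q.

ecmcq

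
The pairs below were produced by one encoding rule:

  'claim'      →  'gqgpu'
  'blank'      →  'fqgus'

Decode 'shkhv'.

In claim: c→g is +4, l→q is +5, a→g is +6, i→p is +7 — the shift increases by 1 each position. The shift increases by 1 at each position, starting from +4: 4, 5, 6, ….
Undoing it on shkhv: s−4=o, h−5=c, k−6=e, h−7=a, v−8=n.

ocean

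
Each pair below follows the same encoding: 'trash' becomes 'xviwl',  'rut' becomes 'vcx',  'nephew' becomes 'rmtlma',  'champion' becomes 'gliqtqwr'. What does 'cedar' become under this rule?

The shift depends on letter class: consonant t→x is +4, but vowel a→i is +8. Vowels shift forward by 8 and consonants shift forward by 4.
On cedar: c(cons)+4=g, e(vowel)+8=m, d(cons)+4=h, a(vowel)+8=i, r(cons)+4=v.

gmhiv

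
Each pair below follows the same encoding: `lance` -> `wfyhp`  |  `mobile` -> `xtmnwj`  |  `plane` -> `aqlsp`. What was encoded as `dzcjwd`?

Shifts by position in lance: pos 0: l→w (+11), pos 1: a→f (+5), pos 2: n→y (+11), pos 3: c→h (+5) — repeating every 2. It's a Vigenère-style cipher with numeric key [11,5]: position i shifts by key[i mod 2].
Reversing it on dzcjwd: d−11=s, z−5=u, c−11=r, j−5=e, w−11=l, d−5=y.

surely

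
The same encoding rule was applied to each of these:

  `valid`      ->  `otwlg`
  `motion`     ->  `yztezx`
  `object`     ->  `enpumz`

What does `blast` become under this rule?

edlwm

The output letters match the input read backwards, each shifted +11: valid reversed is dilav. The word is reversed, then every letter is shifted forward by 11.
Applying it to blast: reverse → tsalb; then shift: t+11=e, s+11=d, a+11=l, l+11=w, b+11=m.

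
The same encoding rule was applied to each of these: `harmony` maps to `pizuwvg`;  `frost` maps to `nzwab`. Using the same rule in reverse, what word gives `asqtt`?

skill

Compare letters: h→p is +8, a→i is +8, r→z is +8 — a constant shift. Every letter moves 8 places later in the alphabet, wrapping around z→a.
Decoding asqtt: a−8=s, s−8=k, q−8=i, t−8=l, t−8=l.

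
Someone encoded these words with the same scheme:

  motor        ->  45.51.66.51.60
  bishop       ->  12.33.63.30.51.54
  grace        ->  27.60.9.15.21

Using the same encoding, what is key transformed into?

The formula is n = 3×(alphabet index, a=1) + 6.
Applying it to key: k=11→39, e=5→21, y=25→81.

39.21.81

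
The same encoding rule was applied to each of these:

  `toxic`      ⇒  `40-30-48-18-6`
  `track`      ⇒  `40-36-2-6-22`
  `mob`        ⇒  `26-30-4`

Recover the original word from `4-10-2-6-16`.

beach

With a=1..z=26, the number is 2·pos.
Undoing it on 4-10-2-6-16: 4→(4−0)÷2=2=b, 10→(10−0)÷2=5=e, 2→(2−0)÷2=1=a, 6→(6−0)÷2=3=c, 16→(16−0)÷2=8=h.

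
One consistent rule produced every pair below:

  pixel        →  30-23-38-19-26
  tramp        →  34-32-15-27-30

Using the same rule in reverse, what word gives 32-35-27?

rum

p is letter #16 and maps to 30: an offset of 14. Letters become their 1-based position plus 14 (so a→15, b→16, …).
Decoding 32-35-27: 32→(32−14)÷1=18=r, 35→(35−14)÷1=21=u, 27→(27−14)÷1=13=m.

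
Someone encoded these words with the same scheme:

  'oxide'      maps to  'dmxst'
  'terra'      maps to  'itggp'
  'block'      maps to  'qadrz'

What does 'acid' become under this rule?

prxs

Each letter is shifted forward by 15 in the alphabet (a Caesar shift of +15).
On acid: a+15=p, c+15=r, i+15=x, d+15=s.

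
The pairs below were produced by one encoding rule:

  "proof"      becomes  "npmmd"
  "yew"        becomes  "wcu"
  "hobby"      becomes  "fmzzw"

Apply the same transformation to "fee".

Compare letters: p→n is +24, r→p is +24, o→m is +24 — a constant shift. Each letter is shifted forward by 24 in the alphabet (a Caesar shift of +24).
Applying it to fee: f+24=d, e+24=c, e+24=c.

dcc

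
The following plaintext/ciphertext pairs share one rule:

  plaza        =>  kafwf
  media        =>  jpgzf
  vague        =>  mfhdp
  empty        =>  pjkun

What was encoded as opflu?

p(15)→k(10) and l(11)→a(0) fit y≡9x+5 (mod 26); the inverse of 9 mod 26 is 3. This is an affine cipher: with a=0,…,z=25, each position x becomes (9x+5) mod 26.
Reversing it on opflu: o(14)→3·(14−5)≡1=b; p(15)→3·(15−5)≡4=e; f(5)→3·(5−5)≡0=a; l(11)→3·(11−5)≡18=s; u(20)→3·(20−5)≡19=t (all mod 26).

beast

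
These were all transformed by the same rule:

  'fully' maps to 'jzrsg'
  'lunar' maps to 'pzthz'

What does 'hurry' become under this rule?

In fully: f→j is +4, u→z is +5, l→r is +6, l→s is +7 — the shift increases by 1 each position. The shift increases by 1 at each position, starting from +4: 4, 5, 6, ….
Applying it to hurry: h+4=l, u+5=z, r+6=x, r+7=y, y+8=g.

lzxyg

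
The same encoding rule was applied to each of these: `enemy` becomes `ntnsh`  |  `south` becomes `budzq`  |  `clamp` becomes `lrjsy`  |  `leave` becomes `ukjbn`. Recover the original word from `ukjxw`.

learn

Shifts by position in enemy: pos 0: e→n (+9), pos 1: n→t (+6), pos 2: e→n (+9), pos 3: m→s (+6) — repeating every 2. The shifts repeat in a cycle of length 2: positions 0,1,… shift by +9, +6, then the pattern repeats.
Undoing it on ukjxw: u−9=l, k−6=e, j−9=a, x−6=r, w−9=n.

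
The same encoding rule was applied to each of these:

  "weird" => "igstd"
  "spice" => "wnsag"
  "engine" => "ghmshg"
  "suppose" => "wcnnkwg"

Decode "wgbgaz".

select

Treating letters as 0–25, the rule is x ↦ 3x + 20 (mod 26).
Undoing it on wgbgaz: w(22)→9·(22−20)≡18=s; g(6)→9·(6−20)≡4=e; b(1)→9·(1−20)≡11=l; g(6)→9·(6−20)≡4=e; a(0)→9·(0−20)≡2=c; z(25)→9·(25−20)≡19=t (all mod 26).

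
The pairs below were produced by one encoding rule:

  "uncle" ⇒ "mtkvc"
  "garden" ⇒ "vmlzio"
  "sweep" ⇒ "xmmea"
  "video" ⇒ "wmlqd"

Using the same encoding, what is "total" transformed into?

tibwb

The output letters match the input read backwards, each shifted +8: uncle reversed is elcnu. Two steps: reverse the string, then apply a Caesar shift of +8.
Applying it to total: reverse → latot; then shift: l+8=t, a+8=i, t+8=b, o+8=w, t+8=b.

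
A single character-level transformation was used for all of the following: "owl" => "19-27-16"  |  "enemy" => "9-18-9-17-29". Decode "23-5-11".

sag

o is letter #15 and maps to 19: an offset of 4. The number is (letter's place in the alphabet, a=1) + 4.
Decoding 23-5-11: 23→(23−4)÷1=19=s, 5→(5−4)÷1=1=a, 11→(11−4)÷1=7=g.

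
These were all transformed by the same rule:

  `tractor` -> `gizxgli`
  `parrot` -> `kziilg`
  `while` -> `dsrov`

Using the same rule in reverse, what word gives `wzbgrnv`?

daytime

Each pair mirrors across the alphabet (t↔g, r↔i, a↔z): positions sum to 25. Letters are reflected about the middle of the alphabet (position → 25−position): Atbash.
Decoding wzbgrnv: w↔d, z↔a, b↔y, g↔t, r↔i, n↔m, v↔e.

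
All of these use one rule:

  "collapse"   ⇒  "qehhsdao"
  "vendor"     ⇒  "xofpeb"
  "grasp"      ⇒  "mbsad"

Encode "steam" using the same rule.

c(2)→q(16) and o(14)→e(4) fit y≡25x+18 (mod 26); the inverse of 25 mod 26 is 25. Each letter's alphabet position (a=0..z=25) is mapped through 25·x+18 mod 26 — an affine cipher.
On steam: s(18)→25·18+18≡0=a; t(19)→25·19+18≡25=z; e(4)→25·4+18≡14=o; a(0)→25·0+18≡18=s; m(12)→25·12+18≡6=g (all mod 26).

azosg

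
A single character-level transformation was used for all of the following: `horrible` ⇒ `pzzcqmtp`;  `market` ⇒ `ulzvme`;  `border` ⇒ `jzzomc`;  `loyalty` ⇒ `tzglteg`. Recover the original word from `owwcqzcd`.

glorious

Shifts by position in horrible: pos 0: h→p (+8), pos 1: o→z (+11), pos 2: r→z (+8), pos 3: r→c (+11) — repeating every 2. A repeating key of period 2 is used — shifts +8, +11 over and over.
Reversing it on owwcqzcd: o−8=g, w−11=l, w−8=o, c−11=r, q−8=i, z−11=o, c−8=u, d−11=s.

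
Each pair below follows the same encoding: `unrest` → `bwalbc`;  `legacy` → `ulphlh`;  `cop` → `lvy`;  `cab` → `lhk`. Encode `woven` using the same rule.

fvelw

The shift depends on letter class: consonant n→w is +9, but vowel u→b is +7. The rule splits by letter class: vowels +7, consonants +9.
For woven: w(cons)+9=f, o(vowel)+7=v, v(cons)+9=e, e(vowel)+7=l, n(cons)+9=w.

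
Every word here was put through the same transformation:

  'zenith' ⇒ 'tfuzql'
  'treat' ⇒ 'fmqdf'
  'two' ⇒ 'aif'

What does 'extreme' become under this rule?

The output letters match the input read backwards, each shifted +12: zenith reversed is htinez. The word is reversed, then every letter is shifted forward by 12.
Applying it to extreme: reverse → emertxe; then shift: e+12=q, m+12=y, e+12=q, r+12=d, t+12=f, x+12=j, e+12=q.

qyqdfjq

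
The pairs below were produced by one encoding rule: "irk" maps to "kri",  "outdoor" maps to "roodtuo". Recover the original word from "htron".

It's just the letters in reverse order.
Reversing it on htron: then reverse → north.

north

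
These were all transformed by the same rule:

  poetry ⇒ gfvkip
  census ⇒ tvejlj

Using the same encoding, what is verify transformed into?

mvizwp

Compare letters: p→g is +17, o→f is +17, e→v is +17 — a constant shift. It's a constant shift of +17 (ROT17).
Applying it to verify: v+17=m, e+17=v, r+17=i, i+17=z, f+17=w, y+17=p.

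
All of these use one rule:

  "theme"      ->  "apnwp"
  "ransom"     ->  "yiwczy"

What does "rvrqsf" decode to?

In theme: t→a is +7, h→p is +8, e→n is +9, m→w is +10 — the shift increases by 1 each position. The shift increases by 1 at each position, starting from +7: 7, 8, 9, ….
Decoding rvrqsf: r−7=k, v−8=n, r−9=i, q−10=g, s−11=h, f−12=t.

knight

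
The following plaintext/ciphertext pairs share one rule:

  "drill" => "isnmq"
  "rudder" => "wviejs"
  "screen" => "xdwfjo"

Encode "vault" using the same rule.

abzmy

The shifts repeat in a cycle of length 2: positions 0,1,… shift by +5, +1, then the pattern repeats.
For vault: v+5=a, a+1=b, u+5=z, l+1=m, t+5=y.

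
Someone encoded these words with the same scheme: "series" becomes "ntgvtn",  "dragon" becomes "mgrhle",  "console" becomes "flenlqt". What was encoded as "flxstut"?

compete

Treating letters as 0–25, the rule is x ↦ 7x + 17 (mod 26).
Undoing it on flxstut: f(5)→15·(5−17)≡2=c; l(11)→15·(11−17)≡14=o; x(23)→15·(23−17)≡12=m; s(18)→15·(18−17)≡15=p; t(19)→15·(19−17)≡4=e; u(20)→15·(20−17)≡19=t; t(19)→15·(19−17)≡4=e (all mod 26).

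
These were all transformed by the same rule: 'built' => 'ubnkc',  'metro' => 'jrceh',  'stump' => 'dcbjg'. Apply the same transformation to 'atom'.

Treating letters as 0–25, the rule is x ↦ 25x + 21 (mod 26).
For atom: a(0)→25·0+21≡21=v; t(19)→25·19+21≡2=c; o(14)→25·14+21≡7=h; m(12)→25·12+21≡9=j (all mod 26).

vchj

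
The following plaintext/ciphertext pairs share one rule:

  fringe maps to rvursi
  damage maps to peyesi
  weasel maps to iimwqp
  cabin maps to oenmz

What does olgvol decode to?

church

Shifts by position in fringe: pos 0: f→r (+12), pos 1: r→v (+4), pos 2: i→u (+12), pos 3: n→r (+4) — repeating every 2. A repeating key of period 2 is used — shifts +12, +4 over and over.
Decoding olgvol: o−12=c, l−4=h, g−12=u, v−4=r, o−12=c, l−4=h.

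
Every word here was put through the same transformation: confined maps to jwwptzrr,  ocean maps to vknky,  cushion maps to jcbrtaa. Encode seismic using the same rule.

zmrcxup

In confined: c→j is +7, o→w is +8, n→w is +9, f→p is +10 — the shift increases by 1 each position. Each letter shifts forward by (position + 7), i.e. 7, 8, 9, … — the shift grows by one for each successive letter.
On seismic: s+7=z, e+8=m, i+9=r, s+10=c, m+11=x, i+12=u, c+13=p.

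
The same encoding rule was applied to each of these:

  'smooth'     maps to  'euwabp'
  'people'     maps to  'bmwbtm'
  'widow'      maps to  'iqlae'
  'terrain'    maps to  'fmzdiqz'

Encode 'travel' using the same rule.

fzihmt

Shifts by position in smooth: pos 0: s→e (+12), pos 1: m→u (+8), pos 2: o→w (+8), pos 3: o→a (+12), pos 4: t→b (+8), pos 5: h→p (+8) — repeating every 3. A repeating key of period 3 is used — shifts +12, +8, +8 over and over.
On travel: t+12=f, r+8=z, a+8=i, v+12=h, e+8=m, l+8=t.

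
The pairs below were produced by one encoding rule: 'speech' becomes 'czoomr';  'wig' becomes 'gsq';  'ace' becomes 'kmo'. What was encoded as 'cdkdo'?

state

This is a Caesar cipher with shift 10.
Undoing it on cdkdo: c−10=s, d−10=t, k−10=a, d−10=t, o−10=e.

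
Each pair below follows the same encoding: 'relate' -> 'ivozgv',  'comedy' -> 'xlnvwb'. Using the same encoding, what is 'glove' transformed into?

tolev

This is the alphabet-reversal cipher (Atbash): a becomes z, b becomes y, etc.
For glove: g↔t, l↔o, o↔l, v↔e, e↔v.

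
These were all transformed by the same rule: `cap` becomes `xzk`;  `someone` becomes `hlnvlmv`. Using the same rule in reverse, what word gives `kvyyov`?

pebble

Each pair mirrors across the alphabet (c↔x, a↔z, p↔k): positions sum to 25. Letters are reflected about the middle of the alphabet (position → 25−position): Atbash.
Reversing it on kvyyov: k↔p, v↔e, y↔b, y↔b, o↔l, v↔e.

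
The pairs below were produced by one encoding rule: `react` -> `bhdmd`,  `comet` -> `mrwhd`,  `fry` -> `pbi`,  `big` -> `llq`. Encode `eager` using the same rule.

hdqhb

Vowels shift forward by 3 and consonants shift forward by 10.
On eager: e(vowel)+3=h, a(vowel)+3=d, g(cons)+10=q, e(vowel)+3=h, r(cons)+10=b.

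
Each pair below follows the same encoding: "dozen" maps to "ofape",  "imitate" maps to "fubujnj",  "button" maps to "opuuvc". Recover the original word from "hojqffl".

keeping

The output letters match the input read backwards, each shifted +1: dozen reversed is nezod. Two steps: reverse the string, then apply a Caesar shift of +1.
Undoing it on hojqffl: shift back: h−1=g, o−1=n, j−1=i, q−1=p, f−1=e, f−1=e, l−1=k → gnipeek; then reverse → keeping.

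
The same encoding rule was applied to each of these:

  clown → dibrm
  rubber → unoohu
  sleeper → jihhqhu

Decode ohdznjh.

because

c(2)→d(3) and l(11)→i(8) fit y≡15x+25 (mod 26); the inverse of 15 mod 26 is 7. Each letter's alphabet position (a=0..z=25) is mapped through 15·x+25 mod 26 — an affine cipher.
Decoding ohdznjh: o(14)→7·(14−25)≡1=b; h(7)→7·(7−25)≡4=e; d(3)→7·(3−25)≡2=c; z(25)→7·(25−25)≡0=a; n(13)→7·(13−25)≡20=u; j(9)→7·(9−25)≡18=s; h(7)→7·(7−25)≡4=e (all mod 26).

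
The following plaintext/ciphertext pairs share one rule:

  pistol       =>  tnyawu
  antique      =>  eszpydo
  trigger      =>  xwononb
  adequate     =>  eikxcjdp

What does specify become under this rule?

In pistol: p→t is +4, i→n is +5, s→y is +6, t→a is +7 — the shift increases by 1 each position. The shift increases by 1 at each position, starting from +4: 4, 5, 6, ….
Applying it to specify: s+4=w, p+5=u, e+6=k, c+7=j, i+8=q, f+9=o, y+10=i.

wukjqoi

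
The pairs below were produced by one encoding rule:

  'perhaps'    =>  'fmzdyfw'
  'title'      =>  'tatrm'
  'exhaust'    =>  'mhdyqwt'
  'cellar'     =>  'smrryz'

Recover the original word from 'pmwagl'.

p(15)→f(5) and e(4)→m(12) fit y≡23x+24 (mod 26); the inverse of 23 mod 26 is 17. Treating letters as 0–25, the rule is x ↦ 23x + 24 (mod 26).
Reversing it on pmwagl: p(15)→17·(15−24)≡3=d; m(12)→17·(12−24)≡4=e; w(22)→17·(22−24)≡18=s; a(0)→17·(0−24)≡8=i; g(6)→17·(6−24)≡6=g; l(11)→17·(11−24)≡13=n (all mod 26).

design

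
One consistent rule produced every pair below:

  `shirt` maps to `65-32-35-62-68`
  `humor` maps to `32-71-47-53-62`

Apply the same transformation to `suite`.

65-71-35-68-23

s(#19)→65 and h(#8)→32: differences scale by 3, so n = 3·pos + 8. The formula is n = 3×(alphabet index, a=1) + 8.
For suite: s=19→65, u=21→71, i=9→35, t=20→68, e=5→23.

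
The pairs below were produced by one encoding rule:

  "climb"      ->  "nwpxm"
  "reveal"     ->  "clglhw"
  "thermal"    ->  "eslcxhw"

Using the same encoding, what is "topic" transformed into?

evapn

The shift depends on letter class: consonant c→n is +11, but vowel i→p is +7. Vowels shift forward by 7 and consonants shift forward by 11.
For topic: t(cons)+11=e, o(vowel)+7=v, p(cons)+11=a, i(vowel)+7=p, c(cons)+11=n.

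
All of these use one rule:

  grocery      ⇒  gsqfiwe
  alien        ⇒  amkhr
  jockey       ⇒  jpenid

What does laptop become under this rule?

lbrwsu

In grocery: g→g is +0, r→s is +1, o→q is +2, c→f is +3 — the shift increases by 1 each position. The shift increases by 1 at each position, starting from +0: 0, 1, 2, ….
For laptop: l+0=l, a+1=b, p+2=r, t+3=w, o+4=s, p+5=u.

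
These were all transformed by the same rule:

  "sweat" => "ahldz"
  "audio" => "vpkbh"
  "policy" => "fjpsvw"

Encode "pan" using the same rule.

The output letters match the input read backwards, each shifted +7: sweat reversed is taews. Two steps: reverse the string, then apply a Caesar shift of +7.
For pan: reverse → nap; then shift: n+7=u, a+7=h, p+7=w.

uhw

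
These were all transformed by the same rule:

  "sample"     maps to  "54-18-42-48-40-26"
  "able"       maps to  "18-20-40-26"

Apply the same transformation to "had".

s(#19)→54 and a(#1)→18: differences scale by 2, so n = 2·pos + 16. The formula is n = 2×(alphabet index, a=1) + 16.
For had: h=8→32, a=1→18, d=4→24.

32-18-24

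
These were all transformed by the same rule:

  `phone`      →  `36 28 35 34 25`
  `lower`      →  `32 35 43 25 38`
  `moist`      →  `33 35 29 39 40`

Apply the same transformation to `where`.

43 28 25 38 25

The number is (letter's place in the alphabet, a=1) + 20.
For where: w=23→43, h=8→28, e=5→25, r=18→38, e=5→25.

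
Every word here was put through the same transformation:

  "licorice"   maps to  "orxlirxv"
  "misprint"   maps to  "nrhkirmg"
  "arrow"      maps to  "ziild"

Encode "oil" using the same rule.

Each pair mirrors across the alphabet (l↔o, i↔r, c↔x): positions sum to 25. This is the alphabet-reversal cipher (Atbash): a becomes z, b becomes y, etc.
Applying it to oil: o↔l, i↔r, l↔o.

lro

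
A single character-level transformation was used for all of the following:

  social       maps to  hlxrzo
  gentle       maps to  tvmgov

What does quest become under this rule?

This is the alphabet-reversal cipher (Atbash): a becomes z, b becomes y, etc.
Applying it to quest: q↔j, u↔f, e↔v, s↔h, t↔g.

jfvhg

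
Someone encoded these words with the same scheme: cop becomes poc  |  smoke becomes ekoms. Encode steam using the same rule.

maets

The output letters match the input read backwards: cop reversed is poc. It's just the letters in reverse order.
On steam: reverse → maets.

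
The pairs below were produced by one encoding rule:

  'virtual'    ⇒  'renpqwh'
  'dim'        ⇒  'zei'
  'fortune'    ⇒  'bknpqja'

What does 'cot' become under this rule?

Compare letters: v→r is +22, i→e is +22, r→n is +22 — a constant shift. This is a Caesar cipher with shift 22.
For cot: c+22=y, o+22=k, t+22=p.

ykp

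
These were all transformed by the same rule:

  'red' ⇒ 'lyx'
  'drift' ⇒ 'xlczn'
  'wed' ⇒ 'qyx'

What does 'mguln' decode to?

Compare letters: r→l is +20, e→y is +20, d→x is +20 — a constant shift. It's a constant shift of +20 (ROT20).
Decoding mguln: m−20=s, g−20=m, u−20=a, l−20=r, n−20=t.

smart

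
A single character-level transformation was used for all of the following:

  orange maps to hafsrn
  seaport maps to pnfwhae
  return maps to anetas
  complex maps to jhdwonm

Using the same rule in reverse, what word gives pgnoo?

shell

o(14)→h(7) and r(17)→a(0) fit y≡15x+5 (mod 26); the inverse of 15 mod 26 is 7. Each letter's alphabet position (a=0..z=25) is mapped through 15·x+5 mod 26 — an affine cipher.
Reversing it on pgnoo: p(15)→7·(15−5)≡18=s; g(6)→7·(6−5)≡7=h; n(13)→7·(13−5)≡4=e; o(14)→7·(14−5)≡11=l; o(14)→7·(14−5)≡11=l (all mod 26).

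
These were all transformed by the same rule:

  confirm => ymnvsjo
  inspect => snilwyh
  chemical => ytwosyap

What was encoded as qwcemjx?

keyword

Each letter's alphabet position (a=0..z=25) is mapped through 25·x+0 mod 26 — an affine cipher.
Reversing it on qwcemjx: q(16)→25·(16−0)≡10=k; w(22)→25·(22−0)≡4=e; c(2)→25·(2−0)≡24=y; e(4)→25·(4−0)≡22=w; m(12)→25·(12−0)≡14=o; j(9)→25·(9−0)≡17=r; x(23)→25·(23−0)≡3=d (all mod 26).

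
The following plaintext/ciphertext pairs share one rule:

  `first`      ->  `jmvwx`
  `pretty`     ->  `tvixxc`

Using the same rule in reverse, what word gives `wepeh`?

Each letter is shifted forward by 4 in the alphabet (a Caesar shift of +4).
Decoding wepeh: w−4=s, e−4=a, p−4=l, e−4=a, h−4=d.

salad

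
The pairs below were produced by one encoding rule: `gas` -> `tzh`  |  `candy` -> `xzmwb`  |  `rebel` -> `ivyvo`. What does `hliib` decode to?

sorry

Each pair mirrors across the alphabet (g↔t, a↔z, s↔h): positions sum to 25. Letters are reflected about the middle of the alphabet (position → 25−position): Atbash.
Undoing it on hliib: h↔s, l↔o, i↔r, i↔r, b↔y.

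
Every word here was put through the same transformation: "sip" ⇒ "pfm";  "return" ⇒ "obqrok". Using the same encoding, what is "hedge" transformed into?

ebadb

Compare letters: s→p is +23, i→f is +23, p→m is +23 — a constant shift. It's a constant shift of +23 (ROT23).
For hedge: h+23=e, e+23=b, d+23=a, g+23=d, e+23=b.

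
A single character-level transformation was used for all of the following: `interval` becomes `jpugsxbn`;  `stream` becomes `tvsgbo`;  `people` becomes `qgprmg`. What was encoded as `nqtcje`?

mosaic

It's a Vigenère-style cipher with numeric key [1,2]: position i shifts by key[i mod 2].
Undoing it on nqtcje: n−1=m, q−2=o, t−1=s, c−2=a, j−1=i, e−2=c.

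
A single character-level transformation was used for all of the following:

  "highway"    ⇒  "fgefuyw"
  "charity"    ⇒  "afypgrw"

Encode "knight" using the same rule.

ilgefr

Compare letters: h→f is +24, i→g is +24, g→e is +24 — a constant shift. It's a constant shift of +24 (ROT24).
Applying it to knight: k+24=i, n+24=l, i+24=g, g+24=e, h+24=f, t+24=r.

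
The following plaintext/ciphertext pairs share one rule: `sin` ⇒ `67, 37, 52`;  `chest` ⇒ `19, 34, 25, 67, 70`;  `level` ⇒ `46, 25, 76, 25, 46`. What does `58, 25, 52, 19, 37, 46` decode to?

pencil

With a=1..z=26, the number is 3·pos + 10.
Decoding 58, 25, 52, 19, 37, 46: 58→(58−10)÷3=16=p, 25→(25−10)÷3=5=e, 52→(52−10)÷3=14=n, 19→(19−10)÷3=3=c, 37→(37−10)÷3=9=i, 46→(46−10)÷3=12=l.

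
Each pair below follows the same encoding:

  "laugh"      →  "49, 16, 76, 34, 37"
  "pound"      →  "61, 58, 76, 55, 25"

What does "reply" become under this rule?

67, 28, 61, 49, 88

l(#12)→49 and a(#1)→16: differences scale by 3, so n = 3·pos + 13. With a=1..z=26, the number is 3·pos + 13.
Applying it to reply: r=18→67, e=5→28, p=16→61, l=12→49, y=25→88.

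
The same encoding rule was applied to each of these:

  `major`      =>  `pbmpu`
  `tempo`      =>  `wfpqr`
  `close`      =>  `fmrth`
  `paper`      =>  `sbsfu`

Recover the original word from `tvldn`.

Shifts by position in major: pos 0: m→p (+3), pos 1: a→b (+1), pos 2: j→m (+3), pos 3: o→p (+1) — repeating every 2. It's a Vigenère-style cipher with numeric key [3,1]: position i shifts by key[i mod 2].
Decoding tvldn: t−3=q, v−1=u, l−3=i, d−1=c, n−3=k.

quick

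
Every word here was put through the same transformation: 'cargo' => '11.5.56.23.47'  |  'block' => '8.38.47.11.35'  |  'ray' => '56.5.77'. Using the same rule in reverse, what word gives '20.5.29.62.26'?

faith

c(#3)→11 and a(#1)→5: differences scale by 3, so n = 3·pos + 2. Each letter becomes 3×(its alphabet position, a=1..z=26) + 2.
Reversing it on 20.5.29.62.26: 20→(20−2)÷3=6=f, 5→(5−2)÷3=1=a, 29→(29−2)÷3=9=i, 62→(62−2)÷3=20=t, 26→(26−2)÷3=8=h.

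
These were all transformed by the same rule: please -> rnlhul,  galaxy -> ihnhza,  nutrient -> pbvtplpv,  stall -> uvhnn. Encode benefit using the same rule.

The shift depends on letter class: consonant p→r is +2, but vowel e→l is +7. Two shifts are in play — +7 for a/e/i/o/u, +2 for every other letter.
For benefit: b(cons)+2=d, e(vowel)+7=l, n(cons)+2=p, e(vowel)+7=l, f(cons)+2=h, i(vowel)+7=p, t(cons)+2=v.

dlplhpv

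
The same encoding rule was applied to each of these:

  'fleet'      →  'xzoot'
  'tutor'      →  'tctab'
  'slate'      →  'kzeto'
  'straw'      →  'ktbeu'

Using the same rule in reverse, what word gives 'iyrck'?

minus

f(5)→x(23) and l(11)→z(25) fit y≡9x+4 (mod 26); the inverse of 9 mod 26 is 3. This is an affine cipher: with a=0,…,z=25, each position x becomes (9x+4) mod 26.
Undoing it on iyrck: i(8)→3·(8−4)≡12=m; y(24)→3·(24−4)≡8=i; r(17)→3·(17−4)≡13=n; c(2)→3·(2−4)≡20=u; k(10)→3·(10−4)≡18=s (all mod 26).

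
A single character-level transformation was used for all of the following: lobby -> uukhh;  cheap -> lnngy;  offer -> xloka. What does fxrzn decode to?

Shifts by position in lobby: pos 0: l→u (+9), pos 1: o→u (+6), pos 2: b→k (+9), pos 3: b→h (+6) — repeating every 2. A repeating key of period 2 is used — shifts +9, +6 over and over.
Reversing it on fxrzn: f−9=w, x−6=r, r−9=i, z−6=t, n−9=e.

write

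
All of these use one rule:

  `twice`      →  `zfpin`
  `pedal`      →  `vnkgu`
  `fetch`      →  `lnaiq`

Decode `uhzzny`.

Shifts by position in twice: pos 0: t→z (+6), pos 1: w→f (+9), pos 2: i→p (+7), pos 3: c→i (+6), pos 4: e→n (+9) — repeating every 3. It's a Vigenère-style cipher with numeric key [6,9,7]: position i shifts by key[i mod 3].
Reversing it on uhzzny: u−6=o, h−9=y, z−7=s, z−6=t, n−9=e, y−7=r.

oyster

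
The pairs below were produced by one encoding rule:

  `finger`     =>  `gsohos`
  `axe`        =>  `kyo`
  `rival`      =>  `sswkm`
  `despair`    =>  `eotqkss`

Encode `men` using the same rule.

noo

The shift depends on letter class: consonant f→g is +1, but vowel i→s is +10. The rule splits by letter class: vowels +10, consonants +1.
Applying it to men: m(cons)+1=n, e(vowel)+10=o, n(cons)+1=o.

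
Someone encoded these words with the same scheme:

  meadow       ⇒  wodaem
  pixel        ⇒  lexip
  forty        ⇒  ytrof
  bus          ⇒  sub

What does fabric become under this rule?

It's just the letters in reverse order.
Applying it to fabric: reverse → cirbaf.

cirbaf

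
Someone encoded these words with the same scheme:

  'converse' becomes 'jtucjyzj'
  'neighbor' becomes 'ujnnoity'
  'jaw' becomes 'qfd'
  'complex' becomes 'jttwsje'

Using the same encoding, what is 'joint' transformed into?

The rule splits by letter class: vowels +5, consonants +7.
On joint: j(cons)+7=q, o(vowel)+5=t, i(vowel)+5=n, n(cons)+7=u, t(cons)+7=a.

qtnua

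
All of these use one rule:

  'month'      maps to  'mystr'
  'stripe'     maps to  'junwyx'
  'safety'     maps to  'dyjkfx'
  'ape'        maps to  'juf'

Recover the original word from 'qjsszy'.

The output letters match the input read backwards, each shifted +5: month reversed is htnom. Two steps: reverse the string, then apply a Caesar shift of +5.
Undoing it on qjsszy: shift back: q−5=l, j−5=e, s−5=n, s−5=n, z−5=u, y−5=t → lennut; then reverse → tunnel.

tunnel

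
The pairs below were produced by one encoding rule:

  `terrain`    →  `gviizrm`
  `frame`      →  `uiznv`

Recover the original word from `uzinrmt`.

Each pair mirrors across the alphabet (t↔g, e↔v, r↔i): positions sum to 25. Each letter is replaced by its mirror in the alphabet: a↔z, b↔y, c↔x, and so on (the Atbash cipher).
Decoding uzinrmt: u↔f, z↔a, i↔r, n↔m, r↔i, m↔n, t↔g.

farming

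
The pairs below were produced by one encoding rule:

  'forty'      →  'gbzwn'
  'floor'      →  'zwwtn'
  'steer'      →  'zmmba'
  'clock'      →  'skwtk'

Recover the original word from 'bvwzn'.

The output letters match the input read backwards, each shifted +8: forty reversed is ytrof. The word is reversed, then every letter is shifted forward by 8.
Reversing it on bvwzn: shift back: b−8=t, v−8=n, w−8=o, z−8=r, n−8=f → tnorf; then reverse → front.

front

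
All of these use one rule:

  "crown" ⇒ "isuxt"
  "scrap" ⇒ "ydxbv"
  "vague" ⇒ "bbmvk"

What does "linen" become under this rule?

rjtft

It's a Vigenère-style cipher with numeric key [6,1]: position i shifts by key[i mod 2].
On linen: l+6=r, i+1=j, n+6=t, e+1=f, n+6=t.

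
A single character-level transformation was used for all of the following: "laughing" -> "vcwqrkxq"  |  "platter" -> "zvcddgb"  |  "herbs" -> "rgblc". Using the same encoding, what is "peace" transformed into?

zgcmg

The rule splits by letter class: vowels +2, consonants +10.
For peace: p(cons)+10=z, e(vowel)+2=g, a(vowel)+2=c, c(cons)+10=m, e(vowel)+2=g.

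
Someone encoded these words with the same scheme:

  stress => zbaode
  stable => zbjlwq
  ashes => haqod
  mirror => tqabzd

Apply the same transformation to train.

azjsy

In stress: s→z is +7, t→b is +8, r→a is +9, e→o is +10 — the shift increases by 1 each position. Each letter shifts forward by (position + 7), i.e. 7, 8, 9, … — the shift grows by one for each successive letter.
On train: t+7=a, r+8=z, a+9=j, i+10=s, n+11=y.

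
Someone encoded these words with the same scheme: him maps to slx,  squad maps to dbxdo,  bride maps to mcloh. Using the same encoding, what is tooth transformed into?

The shift depends on letter class: consonant h→s is +11, but vowel i→l is +3. Vowels shift forward by 3 and consonants shift forward by 11.
For tooth: t(cons)+11=e, o(vowel)+3=r, o(vowel)+3=r, t(cons)+11=e, h(cons)+11=s.

erres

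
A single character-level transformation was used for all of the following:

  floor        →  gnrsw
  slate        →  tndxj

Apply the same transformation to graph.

In floor: f→g is +1, l→n is +2, o→r is +3, o→s is +4 — the shift increases by 1 each position. The shift increases by 1 at each position, starting from +1: 1, 2, 3, ….
For graph: g+1=h, r+2=t, a+3=d, p+4=t, h+5=m.

htdtm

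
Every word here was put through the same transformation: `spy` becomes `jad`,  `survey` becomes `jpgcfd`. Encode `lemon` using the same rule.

The output letters match the input read backwards, each shifted +11: spy reversed is yps. The word is reversed, then every letter is shifted forward by 11.
For lemon: reverse → nomel; then shift: n+11=y, o+11=z, m+11=x, e+11=p, l+11=w.

yzxpw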